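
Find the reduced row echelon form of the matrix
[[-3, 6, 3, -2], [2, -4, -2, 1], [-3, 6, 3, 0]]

[[1, -2, -1, 0], [0, 0, 0, 1], [0, 0, 0, 0]]

Multiply R1 by -1/3.
Subtract 2 times R1 from R2.
Add 3 times R1 to R3.
Multiply R2 by -3.
Subtract 2 times R2 from R3.
Subtract 2/3 times R2 from R1.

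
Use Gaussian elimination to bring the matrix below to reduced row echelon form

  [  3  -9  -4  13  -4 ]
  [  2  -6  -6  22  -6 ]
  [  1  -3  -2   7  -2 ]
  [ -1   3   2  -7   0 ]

ρ1 -> 1/3·ρ1
  [  1  -3  -4/3  13/3  -4/3 ]
  [  2  -6    -6    22    -6 ]
  [  1  -3    -2     7    -2 ]
  [ -1   3     2    -7     0 ]
ρ2 -> ρ2 − 2·ρ1
  [  1  -3   -4/3  13/3   -4/3 ]
  [  0   0  -10/3  40/3  -10/3 ]
  [  1  -3     -2     7     -2 ]
  [ -1   3      2    -7      0 ]
ρ3 -> ρ3 − ρ1
  [  1  -3   -4/3  13/3   -4/3 ]
  [  0   0  -10/3  40/3  -10/3 ]
  [  0   0   -2/3   8/3   -2/3 ]
  [ -1   3      2    -7      0 ]
ρ4 -> ρ4 + ρ1
  [ 1  -3   -4/3  13/3   -4/3 ]
  [ 0   0  -10/3  40/3  -10/3 ]
  [ 0   0   -2/3   8/3   -2/3 ]
  [ 0   0    2/3  -8/3   -4/3 ]
ρ2 -> -3/10·ρ2
  [ 1  -3  -4/3  13/3  -4/3 ]
  [ 0   0     1    -4     1 ]
  [ 0   0  -2/3   8/3  -2/3 ]
  [ 0   0   2/3  -8/3  -4/3 ]
ρ3 -> ρ3 + 2/3·ρ2
  [ 1  -3  -4/3  13/3  -4/3 ]
  [ 0   0     1    -4     1 ]
  [ 0   0     0     0     0 ]
  [ 0   0   2/3  -8/3  -4/3 ]
ρ4 -> ρ4 − 2/3·ρ2
  [ 1  -3  -4/3  13/3  -4/3 ]
  [ 0   0     1    -4     1 ]
  [ 0   0     0     0     0 ]
  [ 0   0     0     0    -2 ]
ρ3 <-> ρ4
  [ 1  -3  -4/3  13/3  -4/3 ]
  [ 0   0     1    -4     1 ]
  [ 0   0     0     0    -2 ]
  [ 0   0     0     0     0 ]
ρ3 -> -1/2·ρ3
  [ 1  -3  -4/3  13/3  -4/3 ]
  [ 0   0     1    -4     1 ]
  [ 0   0     0     0     1 ]
  [ 0   0     0     0     0 ]
ρ2 -> ρ2 − ρ3
  [ 1  -3  -4/3  13/3  -4/3 ]
  [ 0   0     1    -4     0 ]
  [ 0   0     0     0     1 ]
  [ 0   0     0     0     0 ]
ρ1 -> ρ1 + 4/3·ρ3
  [ 1  -3  -4/3  13/3  0 ]
  [ 0   0     1    -4  0 ]
  [ 0   0     0     0  1 ]
  [ 0   0     0     0  0 ]
ρ1 -> ρ1 + 4/3·ρ2
  [ 1  -3  0  -1  0 ]
  [ 0   0  1  -4  0 ]
  [ 0   0  0   0  1 ]
  [ 0   0  0   0  0 ]

[[1, -3, 0, -1, 0], [0, 0, 1, -4, 0], [0, 0, 0, 0, 1], [0, 0, 0, 0, 0]]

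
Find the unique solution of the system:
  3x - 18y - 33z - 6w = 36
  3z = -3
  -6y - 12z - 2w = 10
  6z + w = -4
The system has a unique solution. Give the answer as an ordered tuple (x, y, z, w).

(3, -1/3, -1, 2)

Form the augmented matrix and row-reduce:
  [ 3  -18  -33  -6  |  36 ]
  [ 0    0    3   0  |  -3 ]
  [ 0   -6  -12  -2  |  10 ]
  [ 0    0    6   1  |  -4 ]
R1 → 1/3·R1
  [ 1  -6  -11  -2  |  12 ]
  [ 0   0    3   0  |  -3 ]
  [ 0  -6  -12  -2  |  10 ]
  [ 0   0    6   1  |  -4 ]
R2 <=> R3
  [ 1  -6  -11  -2  |  12 ]
  [ 0  -6  -12  -2  |  10 ]
  [ 0   0    3   0  |  -3 ]
  [ 0   0    6   1  |  -4 ]
R2 → -1/6·R2
  [ 1  -6  -11   -2  |    12 ]
  [ 0   1    2  1/3  |  -5/3 ]
  [ 0   0    3    0  |    -3 ]
  [ 0   0    6    1  |    -4 ]
R3 → 1/3·R3
  [ 1  -6  -11   -2  |    12 ]
  [ 0   1    2  1/3  |  -5/3 ]
  [ 0   0    1    0  |    -1 ]
  [ 0   0    6    1  |    -4 ]
R4 → R4 − 6·R3
  [ 1  -6  -11   -2  |    12 ]
  [ 0   1    2  1/3  |  -5/3 ]
  [ 0   0    1    0  |    -1 ]
  [ 0   0    0    1  |     2 ]
R2 → R2 − 1/3·R4
  [ 1  -6  -11  -2  |    12 ]
  [ 0   1    2   0  |  -7/3 ]
  [ 0   0    1   0  |    -1 ]
  [ 0   0    0   1  |     2 ]
R1 → R1 + 2·R4
  [ 1  -6  -11  0  |    16 ]
  [ 0   1    2  0  |  -7/3 ]
  [ 0   0    1  0  |    -1 ]
  [ 0   0    0  1  |     2 ]
R2 → R2 − 2·R3
  [ 1  -6  -11  0  |    16 ]
  [ 0   1    0  0  |  -1/3 ]
  [ 0   0    1  0  |    -1 ]
  [ 0   0    0  1  |     2 ]
R1 → R1 + 11·R3
  [ 1  -6  0  0  |     5 ]
  [ 0   1  0  0  |  -1/3 ]
  [ 0   0  1  0  |    -1 ]
  [ 0   0  0  1  |     2 ]
R1 → R1 + 6·R2
  [ 1  0  0  0  |     3 ]
  [ 0  1  0  0  |  -1/3 ]
  [ 0  0  1  0  |    -1 ]
  [ 0  0  0  1  |     2 ]
Reading off the last column: x = 3, y = -1/3, z = -1, w = 2.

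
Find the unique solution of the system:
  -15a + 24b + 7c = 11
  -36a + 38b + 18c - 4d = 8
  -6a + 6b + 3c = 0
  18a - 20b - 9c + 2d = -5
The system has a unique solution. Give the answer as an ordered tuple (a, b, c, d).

(-1, 1, -4, -3/2)

Form the augmented matrix and row-reduce:
  [ -15   24   7   0  |  11 ]
  [ -36   38  18  -4  |   8 ]
  [  -6    6   3   0  |   0 ]
  [  18  -20  -9   2  |  -5 ]
ρ1 := -1/15·ρ1
  [   1  -8/5  -7/15   0  |  -11/15 ]
  [ -36    38     18  -4  |       8 ]
  [  -6     6      3   0  |       0 ]
  [  18   -20     -9   2  |      -5 ]
ρ2 := ρ2 + 36·ρ1
  [  1   -8/5  -7/15   0  |  -11/15 ]
  [  0  -98/5    6/5  -4  |   -92/5 ]
  [ -6      6      3   0  |       0 ]
  [ 18    -20     -9   2  |      -5 ]
ρ3 := ρ3 + 6·ρ1
  [  1   -8/5  -7/15   0  |  -11/15 ]
  [  0  -98/5    6/5  -4  |   -92/5 ]
  [  0  -18/5    1/5   0  |   -22/5 ]
  [ 18    -20     -9   2  |      -5 ]
ρ4 := ρ4 − 18·ρ1
  [ 1   -8/5  -7/15   0  |  -11/15 ]
  [ 0  -98/5    6/5  -4  |   -92/5 ]
  [ 0  -18/5    1/5   0  |   -22/5 ]
  [ 0   44/5   -3/5   2  |    41/5 ]
ρ2 := -5/98·ρ2
  [ 1   -8/5  -7/15      0  |  -11/15 ]
  [ 0      1  -3/49  10/49  |   46/49 ]
  [ 0  -18/5    1/5      0  |   -22/5 ]
  [ 0   44/5   -3/5      2  |    41/5 ]
ρ3 := ρ3 + 18/5·ρ2
  [ 1  -8/5  -7/15      0  |  -11/15 ]
  [ 0     1  -3/49  10/49  |   46/49 ]
  [ 0     0  -1/49  36/49  |  -50/49 ]
  [ 0  44/5   -3/5      2  |    41/5 ]
ρ4 := ρ4 − 44/5·ρ2
  [ 1  -8/5  -7/15      0  |  -11/15 ]
  [ 0     1  -3/49  10/49  |   46/49 ]
  [ 0     0  -1/49  36/49  |  -50/49 ]
  [ 0     0  -3/49  10/49  |   -3/49 ]
ρ3 := -49·ρ3
  [ 1  -8/5  -7/15      0  |  -11/15 ]
  [ 0     1  -3/49  10/49  |   46/49 ]
  [ 0     0      1    -36  |      50 ]
  [ 0     0  -3/49  10/49  |   -3/49 ]
ρ4 := ρ4 + 3/49·ρ3
  [ 1  -8/5  -7/15      0  |  -11/15 ]
  [ 0     1  -3/49  10/49  |   46/49 ]
  [ 0     0      1    -36  |      50 ]
  [ 0     0      0     -2  |       3 ]
ρ4 := -1/2·ρ4
  [ 1  -8/5  -7/15      0  |  -11/15 ]
  [ 0     1  -3/49  10/49  |   46/49 ]
  [ 0     0      1    -36  |      50 ]
  [ 0     0      0      1  |    -3/2 ]
ρ3 := ρ3 + 36·ρ4
  [ 1  -8/5  -7/15      0  |  -11/15 ]
  [ 0     1  -3/49  10/49  |   46/49 ]
  [ 0     0      1      0  |      -4 ]
  [ 0     0      0      1  |    -3/2 ]
ρ2 := ρ2 − 10/49·ρ4
  [ 1  -8/5  -7/15  0  |  -11/15 ]
  [ 0     1  -3/49  0  |   61/49 ]
  [ 0     0      1  0  |      -4 ]
  [ 0     0      0  1  |    -3/2 ]
ρ2 := ρ2 + 3/49·ρ3
  [ 1  -8/5  -7/15  0  |  -11/15 ]
  [ 0     1      0  0  |       1 ]
  [ 0     0      1  0  |      -4 ]
  [ 0     0      0  1  |    -3/2 ]
ρ1 := ρ1 + 7/15·ρ3
  [ 1  -8/5  0  0  |  -13/5 ]
  [ 0     1  0  0  |      1 ]
  [ 0     0  1  0  |     -4 ]
  [ 0     0  0  1  |   -3/2 ]
ρ1 := ρ1 + 8/5·ρ2
  [ 1  0  0  0  |    -1 ]
  [ 0  1  0  0  |     1 ]
  [ 0  0  1  0  |    -4 ]
  [ 0  0  0  1  |  -3/2 ]
Reading off the last column: a = -1, b = 1, c = -4, d = -3/2.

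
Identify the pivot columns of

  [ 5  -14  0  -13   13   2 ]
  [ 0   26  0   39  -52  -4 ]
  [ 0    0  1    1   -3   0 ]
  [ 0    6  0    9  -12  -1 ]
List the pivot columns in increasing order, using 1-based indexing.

1, 2, 3, 6

ρ1 → 1/5·ρ1
ρ2 → 1/26·ρ2
ρ4 → ρ4 − 6·ρ2
ρ4 → -13·ρ4
ρ2 → ρ2 + 2/13·ρ4
ρ1 → ρ1 − 2/5·ρ4
ρ1 → ρ1 + 14/5·ρ2
Pivot columns are the columns containing a leading 1.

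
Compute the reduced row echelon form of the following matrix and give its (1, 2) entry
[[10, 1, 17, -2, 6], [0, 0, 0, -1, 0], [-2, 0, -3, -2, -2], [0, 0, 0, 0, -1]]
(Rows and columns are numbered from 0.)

r1 ← 1/10·r1
r3 ← r3 + 2·r1
r2 ↔ r3
r2 ← 5·r2
r3 ← -1·r3
r4 ← -1·r4
r2 ← r2 + 4·r4
r1 ← r1 − 3/5·r4
r2 ← r2 + 12·r3
r1 ← r1 + 1/5·r3
r1 ← r1 − 1/10·r2

2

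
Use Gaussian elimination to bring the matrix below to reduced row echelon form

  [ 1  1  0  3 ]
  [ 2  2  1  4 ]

[[1, 1, 0, 3], [0, 0, 1, -2]]

ρ2 → ρ2 − 2·ρ1
  [ 1  1  0   3 ]
  [ 0  0  1  -2 ]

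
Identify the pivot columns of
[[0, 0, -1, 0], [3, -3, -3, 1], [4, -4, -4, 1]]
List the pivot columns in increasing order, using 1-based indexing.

r1 <-> r2
  [ 3  -3  -3  1 ]
  [ 0   0  -1  0 ]
  [ 4  -4  -4  1 ]
r1 -> 1/3·r1
  [ 1  -1  -1  1/3 ]
  [ 0   0  -1    0 ]
  [ 4  -4  -4    1 ]
r3 -> r3 − 4·r1
  [ 1  -1  -1   1/3 ]
  [ 0   0  -1     0 ]
  [ 0   0   0  -1/3 ]
r2 -> -1·r2
  [ 1  -1  -1   1/3 ]
  [ 0   0   1     0 ]
  [ 0   0   0  -1/3 ]
r3 -> -3·r3
  [ 1  -1  -1  1/3 ]
  [ 0   0   1    0 ]
  [ 0   0   0    1 ]
r1 -> r1 − 1/3·r3
  [ 1  -1  -1  0 ]
  [ 0   0   1  0 ]
  [ 0   0   0  1 ]
r1 -> r1 + r2
  [ 1  -1  0  0 ]
  [ 0   0  1  0 ]
  [ 0   0  0  1 ]
Pivot columns are the columns containing a leading 1.

1, 3, 4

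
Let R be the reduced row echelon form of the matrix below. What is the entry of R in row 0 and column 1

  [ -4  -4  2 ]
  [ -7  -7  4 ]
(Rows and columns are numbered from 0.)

1

r1 := -1/4·r1
  [  1   1  -1/2 ]
  [ -7  -7     4 ]
r2 := r2 + 7·r1
  [ 1  1  -1/2 ]
  [ 0  0   1/2 ]
r2 := 2·r2
  [ 1  1  -1/2 ]
  [ 0  0     1 ]
r1 := r1 + 1/2·r2
  [ 1  1  0 ]
  [ 0  0  1 ]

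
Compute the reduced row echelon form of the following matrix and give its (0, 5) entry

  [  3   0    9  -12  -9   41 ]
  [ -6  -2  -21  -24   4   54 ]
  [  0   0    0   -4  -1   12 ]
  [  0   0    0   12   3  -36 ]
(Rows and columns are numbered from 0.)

R1 ← 1/3·R1
  [  1   0    3   -4  -3  41/3 ]
  [ -6  -2  -21  -24   4    54 ]
  [  0   0    0   -4  -1    12 ]
  [  0   0    0   12   3   -36 ]
R2 ← R2 + 6·R1
  [ 1   0   3   -4   -3  41/3 ]
  [ 0  -2  -3  -48  -14   136 ]
  [ 0   0   0   -4   -1    12 ]
  [ 0   0   0   12    3   -36 ]
R2 ← -1/2·R2
  [ 1  0    3  -4  -3  41/3 ]
  [ 0  1  3/2  24   7   -68 ]
  [ 0  0    0  -4  -1    12 ]
  [ 0  0    0  12   3   -36 ]
R3 ← -1/4·R3
  [ 1  0    3  -4   -3  41/3 ]
  [ 0  1  3/2  24    7   -68 ]
  [ 0  0    0   1  1/4    -3 ]
  [ 0  0    0  12    3   -36 ]
R4 ← R4 − 12·R3
  [ 1  0    3  -4   -3  41/3 ]
  [ 0  1  3/2  24    7   -68 ]
  [ 0  0    0   1  1/4    -3 ]
  [ 0  0    0   0    0     0 ]
R2 ← R2 − 24·R3
  [ 1  0    3  -4   -3  41/3 ]
  [ 0  1  3/2   0    1     4 ]
  [ 0  0    0   1  1/4    -3 ]
  [ 0  0    0   0    0     0 ]
R1 ← R1 + 4·R3
  [ 1  0    3  0   -2  5/3 ]
  [ 0  1  3/2  0    1    4 ]
  [ 0  0    0  1  1/4   -3 ]
  [ 0  0    0  0    0    0 ]

5/3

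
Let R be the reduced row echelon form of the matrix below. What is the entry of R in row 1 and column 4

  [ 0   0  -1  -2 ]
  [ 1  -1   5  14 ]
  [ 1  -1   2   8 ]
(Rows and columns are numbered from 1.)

Swap ρ1 and ρ2.
Subtract ρ1 from ρ3.
Multiply ρ2 by -1.
Add 3 times ρ2 to ρ3.
Subtract 5 times ρ2 from ρ1.

4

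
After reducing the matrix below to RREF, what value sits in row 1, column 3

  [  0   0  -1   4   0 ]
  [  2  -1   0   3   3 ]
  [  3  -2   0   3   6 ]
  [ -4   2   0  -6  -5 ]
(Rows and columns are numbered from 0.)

r1 ↔ r2
r1 -> 1/2·r1
r3 -> r3 − 3·r1
r4 -> r4 + 4·r1
r2 ↔ r3
r2 -> -2·r2
r3 -> -1·r3
r2 -> r2 + 3·r4
r1 -> r1 − 3/2·r4
r1 -> r1 + 1/2·r2

3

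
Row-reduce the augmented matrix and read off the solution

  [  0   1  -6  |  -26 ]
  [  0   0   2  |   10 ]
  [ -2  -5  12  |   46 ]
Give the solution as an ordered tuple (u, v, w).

R1 ↔ R3
R1 → -1/2·R1
R2 ↔ R3
R3 → 1/2·R3
R2 → R2 + 6·R3
R1 → R1 + 6·R3
R1 → R1 − 5/2·R2
Reading off the last column: u = -3, v = 4, w = 5.

(-3, 4, 5)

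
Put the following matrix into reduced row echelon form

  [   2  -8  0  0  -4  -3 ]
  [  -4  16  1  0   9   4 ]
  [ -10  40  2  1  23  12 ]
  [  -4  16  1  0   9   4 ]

r1 -> 1/2·r1
  [   1  -4  0  0  -2  -3/2 ]
  [  -4  16  1  0   9     4 ]
  [ -10  40  2  1  23    12 ]
  [  -4  16  1  0   9     4 ]
r2 -> r2 + 4·r1
  [   1  -4  0  0  -2  -3/2 ]
  [   0   0  1  0   1    -2 ]
  [ -10  40  2  1  23    12 ]
  [  -4  16  1  0   9     4 ]
r3 -> r3 + 10·r1
  [  1  -4  0  0  -2  -3/2 ]
  [  0   0  1  0   1    -2 ]
  [  0   0  2  1   3    -3 ]
  [ -4  16  1  0   9     4 ]
r4 -> r4 + 4·r1
  [ 1  -4  0  0  -2  -3/2 ]
  [ 0   0  1  0   1    -2 ]
  [ 0   0  2  1   3    -3 ]
  [ 0   0  1  0   1    -2 ]
r3 -> r3 − 2·r2
  [ 1  -4  0  0  -2  -3/2 ]
  [ 0   0  1  0   1    -2 ]
  [ 0   0  0  1   1     1 ]
  [ 0   0  1  0   1    -2 ]
r4 -> r4 − r2
  [ 1  -4  0  0  -2  -3/2 ]
  [ 0   0  1  0   1    -2 ]
  [ 0   0  0  1   1     1 ]
  [ 0   0  0  0   0     0 ]

[[1, -4, 0, 0, -2, -3/2], [0, 0, 1, 0, 1, -2], [0, 0, 0, 1, 1, 1], [0, 0, 0, 0, 0, 0]]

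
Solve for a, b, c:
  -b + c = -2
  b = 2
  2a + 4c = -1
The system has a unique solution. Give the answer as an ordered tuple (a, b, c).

(-1/2, 2, 0)

Form the augmented matrix and row-reduce:
  [ 0  -1  1  |  -2 ]
  [ 0   1  0  |   2 ]
  [ 2   0  4  |  -1 ]
r1 <=> r3
  [ 2   0  4  |  -1 ]
  [ 0   1  0  |   2 ]
  [ 0  -1  1  |  -2 ]
r1 -> 1/2·r1
  [ 1   0  2  |  -1/2 ]
  [ 0   1  0  |     2 ]
  [ 0  -1  1  |    -2 ]
r3 -> r3 + r2
  [ 1  0  2  |  -1/2 ]
  [ 0  1  0  |     2 ]
  [ 0  0  1  |     0 ]
r1 -> r1 − 2·r3
  [ 1  0  0  |  -1/2 ]
  [ 0  1  0  |     2 ]
  [ 0  0  1  |     0 ]
Reading off the last column: a = -1/2, b = 2, c = 0.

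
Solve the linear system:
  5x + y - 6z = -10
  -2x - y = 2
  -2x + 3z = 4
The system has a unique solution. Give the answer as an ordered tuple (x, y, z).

Form the augmented matrix and row-reduce:
  [  5   1  -6  |  -10 ]
  [ -2  -1   0  |    2 ]
  [ -2   0   3  |    4 ]
Multiply R1 by 1/5.
  [  1  1/5  -6/5  |  -2 ]
  [ -2   -1     0  |   2 ]
  [ -2    0     3  |   4 ]
Add 2 times R1 to R2.
  [  1   1/5   -6/5  |  -2 ]
  [  0  -3/5  -12/5  |  -2 ]
  [ -2     0      3  |   4 ]
Add 2 times R1 to R3.
  [ 1   1/5   -6/5  |  -2 ]
  [ 0  -3/5  -12/5  |  -2 ]
  [ 0   2/5    3/5  |   0 ]
Multiply R2 by -5/3.
  [ 1  1/5  -6/5  |    -2 ]
  [ 0    1     4  |  10/3 ]
  [ 0  2/5   3/5  |     0 ]
Subtract 2/5 times R2 from R3.
  [ 1  1/5  -6/5  |    -2 ]
  [ 0    1     4  |  10/3 ]
  [ 0    0    -1  |  -4/3 ]
Multiply R3 by -1.
  [ 1  1/5  -6/5  |    -2 ]
  [ 0    1     4  |  10/3 ]
  [ 0    0     1  |   4/3 ]
Subtract 4 times R3 from R2.
  [ 1  1/5  -6/5  |   -2 ]
  [ 0    1     0  |   -2 ]
  [ 0    0     1  |  4/3 ]
Add 6/5 times R3 to R1.
  [ 1  1/5  0  |  -2/5 ]
  [ 0    1  0  |    -2 ]
  [ 0    0  1  |   4/3 ]
Subtract 1/5 times R2 from R1.
  [ 1  0  0  |    0 ]
  [ 0  1  0  |   -2 ]
  [ 0  0  1  |  4/3 ]
Reading off the last column: x = 0, y = -2, z = 4/3.

(0, -2, 4/3)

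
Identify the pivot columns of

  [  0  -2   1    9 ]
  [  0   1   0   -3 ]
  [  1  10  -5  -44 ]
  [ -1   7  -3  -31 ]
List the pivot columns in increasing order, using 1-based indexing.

R1 <-> R3
  [  1  10  -5  -44 ]
  [  0   1   0   -3 ]
  [  0  -2   1    9 ]
  [ -1   7  -3  -31 ]
R4 → R4 + R1
  [ 1  10  -5  -44 ]
  [ 0   1   0   -3 ]
  [ 0  -2   1    9 ]
  [ 0  17  -8  -75 ]
R3 → R3 + 2·R2
  [ 1  10  -5  -44 ]
  [ 0   1   0   -3 ]
  [ 0   0   1    3 ]
  [ 0  17  -8  -75 ]
R4 → R4 − 17·R2
  [ 1  10  -5  -44 ]
  [ 0   1   0   -3 ]
  [ 0   0   1    3 ]
  [ 0   0  -8  -24 ]
R4 → R4 + 8·R3
  [ 1  10  -5  -44 ]
  [ 0   1   0   -3 ]
  [ 0   0   1    3 ]
  [ 0   0   0    0 ]
R1 → R1 + 5·R3
  [ 1  10  0  -29 ]
  [ 0   1  0   -3 ]
  [ 0   0  1    3 ]
  [ 0   0  0    0 ]
R1 → R1 − 10·R2
  [ 1  0  0   1 ]
  [ 0  1  0  -3 ]
  [ 0  0  1   3 ]
  [ 0  0  0   0 ]
Pivot columns are the columns containing a leading 1.

1, 2, 3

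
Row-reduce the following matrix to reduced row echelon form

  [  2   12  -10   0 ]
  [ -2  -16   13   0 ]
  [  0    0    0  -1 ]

[[1, 0, -1/2, 0], [0, 1, -3/4, 0], [0, 0, 0, 1]]

Multiply ρ1 by 1/2.
Add 2 times ρ1 to ρ2.
Multiply ρ2 by -1/4.
Multiply ρ3 by -1.
Subtract 6 times ρ2 from ρ1.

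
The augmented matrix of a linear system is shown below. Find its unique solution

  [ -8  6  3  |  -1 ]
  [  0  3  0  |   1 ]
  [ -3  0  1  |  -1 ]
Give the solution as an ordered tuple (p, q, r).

r1 ← -1/8·r1
r3 ← r3 + 3·r1
r2 ← 1/3·r2
r3 ← r3 + 9/4·r2
r3 ← -8·r3
r1 ← r1 + 3/8·r3
r1 ← r1 + 3/4·r2
Reading off the last column: p = 0, q = 1/3, r = -1.

(0, 1/3, -1)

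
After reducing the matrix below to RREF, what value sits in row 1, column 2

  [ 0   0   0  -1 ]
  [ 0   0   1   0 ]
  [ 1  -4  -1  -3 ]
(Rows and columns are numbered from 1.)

-4

ρ1 <=> ρ3
ρ3 := -1·ρ3
ρ1 := ρ1 + 3·ρ3
ρ1 := ρ1 + ρ2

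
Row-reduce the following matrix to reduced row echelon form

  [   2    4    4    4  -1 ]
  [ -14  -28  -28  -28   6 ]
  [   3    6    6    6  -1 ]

[[1, 2, 2, 2, 0], [0, 0, 0, 0, 1], [0, 0, 0, 0, 0]]

R1 ← 1/2·R1
  [   1    2    2    2  -1/2 ]
  [ -14  -28  -28  -28     6 ]
  [   3    6    6    6    -1 ]
R2 ← R2 + 14·R1
  [ 1  2  2  2  -1/2 ]
  [ 0  0  0  0    -1 ]
  [ 3  6  6  6    -1 ]
R3 ← R3 − 3·R1
  [ 1  2  2  2  -1/2 ]
  [ 0  0  0  0    -1 ]
  [ 0  0  0  0   1/2 ]
R2 ← -1·R2
  [ 1  2  2  2  -1/2 ]
  [ 0  0  0  0     1 ]
  [ 0  0  0  0   1/2 ]
R3 ← R3 − 1/2·R2
  [ 1  2  2  2  -1/2 ]
  [ 0  0  0  0     1 ]
  [ 0  0  0  0     0 ]
R1 ← R1 + 1/2·R2
  [ 1  2  2  2  0 ]
  [ 0  0  0  0  1 ]
  [ 0  0  0  0  0 ]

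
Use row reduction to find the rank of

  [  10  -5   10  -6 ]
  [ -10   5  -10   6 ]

R1 := 1/10·R1
  [   1  -1/2    1  -3/5 ]
  [ -10     5  -10     6 ]
R2 := R2 + 10·R1
  [ 1  -1/2  1  -3/5 ]
  [ 0     0  0     0 ]
The reduced form has 1 nonzero row.

rank = 1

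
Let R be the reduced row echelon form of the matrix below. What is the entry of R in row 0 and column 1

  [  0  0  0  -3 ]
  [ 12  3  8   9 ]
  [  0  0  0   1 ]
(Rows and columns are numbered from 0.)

Swap R1 and R2.
  [ 12  3  8   9 ]
  [  0  0  0  -3 ]
  [  0  0  0   1 ]
Multiply R1 by 1/12.
  [ 1  1/4  2/3  3/4 ]
  [ 0    0    0   -3 ]
  [ 0    0    0    1 ]
Multiply R2 by -1/3.
  [ 1  1/4  2/3  3/4 ]
  [ 0    0    0    1 ]
  [ 0    0    0    1 ]
Subtract R2 from R3.
  [ 1  1/4  2/3  3/4 ]
  [ 0    0    0    1 ]
  [ 0    0    0    0 ]
Subtract 3/4 times R2 from R1.
  [ 1  1/4  2/3  0 ]
  [ 0    0    0  1 ]
  [ 0    0    0  0 ]

1/4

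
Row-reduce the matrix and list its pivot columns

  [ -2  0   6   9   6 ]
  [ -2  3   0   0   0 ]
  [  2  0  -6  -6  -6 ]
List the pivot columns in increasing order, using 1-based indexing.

1, 2, 4

ρ1 := -1/2·ρ1
  [  1  0  -3  -9/2  -3 ]
  [ -2  3   0     0   0 ]
  [  2  0  -6    -6  -6 ]
ρ2 := ρ2 + 2·ρ1
  [ 1  0  -3  -9/2  -3 ]
  [ 0  3  -6    -9  -6 ]
  [ 2  0  -6    -6  -6 ]
ρ3 := ρ3 − 2·ρ1
  [ 1  0  -3  -9/2  -3 ]
  [ 0  3  -6    -9  -6 ]
  [ 0  0   0     3   0 ]
ρ2 := 1/3·ρ2
  [ 1  0  -3  -9/2  -3 ]
  [ 0  1  -2    -3  -2 ]
  [ 0  0   0     3   0 ]
ρ3 := 1/3·ρ3
  [ 1  0  -3  -9/2  -3 ]
  [ 0  1  -2    -3  -2 ]
  [ 0  0   0     1   0 ]
ρ2 := ρ2 + 3·ρ3
  [ 1  0  -3  -9/2  -3 ]
  [ 0  1  -2     0  -2 ]
  [ 0  0   0     1   0 ]
ρ1 := ρ1 + 9/2·ρ3
  [ 1  0  -3  0  -3 ]
  [ 0  1  -2  0  -2 ]
  [ 0  0   0  1   0 ]
Pivot columns are the columns containing a leading 1.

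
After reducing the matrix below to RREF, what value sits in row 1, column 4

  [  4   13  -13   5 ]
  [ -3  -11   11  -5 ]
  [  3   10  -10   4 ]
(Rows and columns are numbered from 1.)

-2

Multiply R1 by 1/4.
  [  1  13/4  -13/4  5/4 ]
  [ -3   -11     11   -5 ]
  [  3    10    -10    4 ]
Add 3 times R1 to R2.
  [ 1  13/4  -13/4   5/4 ]
  [ 0  -5/4    5/4  -5/4 ]
  [ 3    10    -10     4 ]
Subtract 3 times R1 from R3.
  [ 1  13/4  -13/4   5/4 ]
  [ 0  -5/4    5/4  -5/4 ]
  [ 0   1/4   -1/4   1/4 ]
Multiply R2 by -4/5.
  [ 1  13/4  -13/4  5/4 ]
  [ 0     1     -1    1 ]
  [ 0   1/4   -1/4  1/4 ]
Subtract 1/4 times R2 from R3.
  [ 1  13/4  -13/4  5/4 ]
  [ 0     1     -1    1 ]
  [ 0     0      0    0 ]
Subtract 13/4 times R2 from R1.
  [ 1  0   0  -2 ]
  [ 0  1  -1   1 ]
  [ 0  0   0   0 ]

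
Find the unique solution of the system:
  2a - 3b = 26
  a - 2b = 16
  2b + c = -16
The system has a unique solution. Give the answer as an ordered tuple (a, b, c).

Form the augmented matrix and row-reduce:
  [ 2  -3  0  |   26 ]
  [ 1  -2  0  |   16 ]
  [ 0   2  1  |  -16 ]
R1 → 1/2·R1
  [ 1  -3/2  0  |   13 ]
  [ 1    -2  0  |   16 ]
  [ 0     2  1  |  -16 ]
R2 → R2 − R1
  [ 1  -3/2  0  |   13 ]
  [ 0  -1/2  0  |    3 ]
  [ 0     2  1  |  -16 ]
R2 → -2·R2
  [ 1  -3/2  0  |   13 ]
  [ 0     1  0  |   -6 ]
  [ 0     2  1  |  -16 ]
R3 → R3 − 2·R2
  [ 1  -3/2  0  |  13 ]
  [ 0     1  0  |  -6 ]
  [ 0     0  1  |  -4 ]
R1 → R1 + 3/2·R2
  [ 1  0  0  |   4 ]
  [ 0  1  0  |  -6 ]
  [ 0  0  1  |  -4 ]
Reading off the last column: a = 4, b = -6, c = -4.

(4, -6, -4)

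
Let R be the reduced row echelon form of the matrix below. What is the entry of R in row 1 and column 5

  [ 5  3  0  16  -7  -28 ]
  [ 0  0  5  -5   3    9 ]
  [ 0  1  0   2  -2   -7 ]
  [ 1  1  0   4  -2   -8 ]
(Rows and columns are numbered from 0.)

Multiply R1 by 1/5.
  [ 1  3/5  0  16/5  -7/5  -28/5 ]
  [ 0    0  5    -5     3      9 ]
  [ 0    1  0     2    -2     -7 ]
  [ 1    1  0     4    -2     -8 ]
Subtract R1 from R4.
  [ 1  3/5  0  16/5  -7/5  -28/5 ]
  [ 0    0  5    -5     3      9 ]
  [ 0    1  0     2    -2     -7 ]
  [ 0  2/5  0   4/5  -3/5  -12/5 ]
Swap R2 and R3.
  [ 1  3/5  0  16/5  -7/5  -28/5 ]
  [ 0    1  0     2    -2     -7 ]
  [ 0    0  5    -5     3      9 ]
  [ 0  2/5  0   4/5  -3/5  -12/5 ]
Subtract 2/5 times R2 from R4.
  [ 1  3/5  0  16/5  -7/5  -28/5 ]
  [ 0    1  0     2    -2     -7 ]
  [ 0    0  5    -5     3      9 ]
  [ 0    0  0     0   1/5    2/5 ]
Multiply R3 by 1/5.
  [ 1  3/5  0  16/5  -7/5  -28/5 ]
  [ 0    1  0     2    -2     -7 ]
  [ 0    0  1    -1   3/5    9/5 ]
  [ 0    0  0     0   1/5    2/5 ]
Multiply R4 by 5.
  [ 1  3/5  0  16/5  -7/5  -28/5 ]
  [ 0    1  0     2    -2     -7 ]
  [ 0    0  1    -1   3/5    9/5 ]
  [ 0    0  0     0     1      2 ]
Subtract 3/5 times R4 from R3.
  [ 1  3/5  0  16/5  -7/5  -28/5 ]
  [ 0    1  0     2    -2     -7 ]
  [ 0    0  1    -1     0    3/5 ]
  [ 0    0  0     0     1      2 ]
Add 2 times R4 to R2.
  [ 1  3/5  0  16/5  -7/5  -28/5 ]
  [ 0    1  0     2     0     -3 ]
  [ 0    0  1    -1     0    3/5 ]
  [ 0    0  0     0     1      2 ]
Add 7/5 times R4 to R1.
  [ 1  3/5  0  16/5  0  -14/5 ]
  [ 0    1  0     2  0     -3 ]
  [ 0    0  1    -1  0    3/5 ]
  [ 0    0  0     0  1      2 ]
Subtract 3/5 times R2 from R1.
  [ 1  0  0   2  0   -1 ]
  [ 0  1  0   2  0   -3 ]
  [ 0  0  1  -1  0  3/5 ]
  [ 0  0  0   0  1    2 ]

-3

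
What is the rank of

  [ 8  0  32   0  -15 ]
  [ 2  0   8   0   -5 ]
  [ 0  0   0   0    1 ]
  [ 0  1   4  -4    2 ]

rank = 3

R1 ← 1/8·R1
  [ 1  0  4   0  -15/8 ]
  [ 2  0  8   0     -5 ]
  [ 0  0  0   0      1 ]
  [ 0  1  4  -4      2 ]
R2 ← R2 − 2·R1
  [ 1  0  4   0  -15/8 ]
  [ 0  0  0   0   -5/4 ]
  [ 0  0  0   0      1 ]
  [ 0  1  4  -4      2 ]
R2 <=> R4
  [ 1  0  4   0  -15/8 ]
  [ 0  1  4  -4      2 ]
  [ 0  0  0   0      1 ]
  [ 0  0  0   0   -5/4 ]
R4 ← R4 + 5/4·R3
  [ 1  0  4   0  -15/8 ]
  [ 0  1  4  -4      2 ]
  [ 0  0  0   0      1 ]
  [ 0  0  0   0      0 ]
R2 ← R2 − 2·R3
  [ 1  0  4   0  -15/8 ]
  [ 0  1  4  -4      0 ]
  [ 0  0  0   0      1 ]
  [ 0  0  0   0      0 ]
R1 ← R1 + 15/8·R3
  [ 1  0  4   0  0 ]
  [ 0  1  4  -4  0 ]
  [ 0  0  0   0  1 ]
  [ 0  0  0   0  0 ]
The reduced form has 3 nonzero rows.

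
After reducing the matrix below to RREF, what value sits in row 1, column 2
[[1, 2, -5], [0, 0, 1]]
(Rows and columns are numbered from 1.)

R1 -> R1 + 5·R2
  [ 1  2  0 ]
  [ 0  0  1 ]

2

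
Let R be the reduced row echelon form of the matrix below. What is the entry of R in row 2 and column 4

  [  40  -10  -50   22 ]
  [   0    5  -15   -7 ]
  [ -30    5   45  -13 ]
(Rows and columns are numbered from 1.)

-7/5

r1 → 1/40·r1
  [   1  -1/4  -5/4  11/20 ]
  [   0     5   -15     -7 ]
  [ -30     5    45    -13 ]
r3 → r3 + 30·r1
  [ 1  -1/4  -5/4  11/20 ]
  [ 0     5   -15     -7 ]
  [ 0  -5/2  15/2    7/2 ]
r2 → 1/5·r2
  [ 1  -1/4  -5/4  11/20 ]
  [ 0     1    -3   -7/5 ]
  [ 0  -5/2  15/2    7/2 ]
r3 → r3 + 5/2·r2
  [ 1  -1/4  -5/4  11/20 ]
  [ 0     1    -3   -7/5 ]
  [ 0     0     0      0 ]
r1 → r1 + 1/4·r2
  [ 1  0  -2   1/5 ]
  [ 0  1  -3  -7/5 ]
  [ 0  0   0     0 ]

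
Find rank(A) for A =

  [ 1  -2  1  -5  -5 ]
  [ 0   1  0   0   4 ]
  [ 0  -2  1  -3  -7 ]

R3 ← R3 + 2·R2
  [ 1  -2  1  -5  -5 ]
  [ 0   1  0   0   4 ]
  [ 0   0  1  -3   1 ]
R1 ← R1 − R3
  [ 1  -2  0  -2  -6 ]
  [ 0   1  0   0   4 ]
  [ 0   0  1  -3   1 ]
R1 ← R1 + 2·R2
  [ 1  0  0  -2  2 ]
  [ 0  1  0   0  4 ]
  [ 0  0  1  -3  1 ]
The reduced form has 3 nonzero rows.

rank = 3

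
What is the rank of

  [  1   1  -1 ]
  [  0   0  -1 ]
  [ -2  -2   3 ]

rank = 2

R3 := R3 + 2·R1
  [ 1  1  -1 ]
  [ 0  0  -1 ]
  [ 0  0   1 ]
R2 := -1·R2
  [ 1  1  -1 ]
  [ 0  0   1 ]
  [ 0  0   1 ]
R3 := R3 − R2
  [ 1  1  -1 ]
  [ 0  0   1 ]
  [ 0  0   0 ]
R1 := R1 + R2
  [ 1  1  0 ]
  [ 0  0  1 ]
  [ 0  0  0 ]
The reduced form has 2 nonzero rows.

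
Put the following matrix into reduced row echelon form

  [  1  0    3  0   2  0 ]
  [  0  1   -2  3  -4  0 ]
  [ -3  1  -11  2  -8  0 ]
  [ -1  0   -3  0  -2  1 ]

[[1, 0, 3, 0, 2, 0], [0, 1, -2, 0, 2, 0], [0, 0, 0, 1, -2, 0], [0, 0, 0, 0, 0, 1]]

Add 3 times R1 to R3.
  [  1  0   3  0   2  0 ]
  [  0  1  -2  3  -4  0 ]
  [  0  1  -2  2  -2  0 ]
  [ -1  0  -3  0  -2  1 ]
Add R1 to R4.
  [ 1  0   3  0   2  0 ]
  [ 0  1  -2  3  -4  0 ]
  [ 0  1  -2  2  -2  0 ]
  [ 0  0   0  0   0  1 ]
Subtract R2 from R3.
  [ 1  0   3   0   2  0 ]
  [ 0  1  -2   3  -4  0 ]
  [ 0  0   0  -1   2  0 ]
  [ 0  0   0   0   0  1 ]
Multiply R3 by -1.
  [ 1  0   3  0   2  0 ]
  [ 0  1  -2  3  -4  0 ]
  [ 0  0   0  1  -2  0 ]
  [ 0  0   0  0   0  1 ]
Subtract 3 times R3 from R2.
  [ 1  0   3  0   2  0 ]
  [ 0  1  -2  0   2  0 ]
  [ 0  0   0  1  -2  0 ]
  [ 0  0   0  0   0  1 ]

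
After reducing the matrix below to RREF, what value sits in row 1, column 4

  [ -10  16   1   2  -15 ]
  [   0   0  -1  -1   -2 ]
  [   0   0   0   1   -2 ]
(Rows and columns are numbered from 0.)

R1 → -1/10·R1
  [ 1  -8/5  -1/10  -1/5  3/2 ]
  [ 0     0     -1    -1   -2 ]
  [ 0     0      0     1   -2 ]
R2 → -1·R2
  [ 1  -8/5  -1/10  -1/5  3/2 ]
  [ 0     0      1     1    2 ]
  [ 0     0      0     1   -2 ]
R2 → R2 − R3
  [ 1  -8/5  -1/10  -1/5  3/2 ]
  [ 0     0      1     0    4 ]
  [ 0     0      0     1   -2 ]
R1 → R1 + 1/5·R3
  [ 1  -8/5  -1/10  0  11/10 ]
  [ 0     0      1  0      4 ]
  [ 0     0      0  1     -2 ]
R1 → R1 + 1/10·R2
  [ 1  -8/5  0  0  3/2 ]
  [ 0     0  1  0    4 ]
  [ 0     0  0  1   -2 ]

4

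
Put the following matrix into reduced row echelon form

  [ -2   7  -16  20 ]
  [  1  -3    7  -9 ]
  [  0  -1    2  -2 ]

ρ1 := -1/2·ρ1
  [ 1  -7/2  8  -10 ]
  [ 1    -3  7   -9 ]
  [ 0    -1  2   -2 ]
ρ2 := ρ2 − ρ1
  [ 1  -7/2   8  -10 ]
  [ 0   1/2  -1    1 ]
  [ 0    -1   2   -2 ]
ρ2 := 2·ρ2
  [ 1  -7/2   8  -10 ]
  [ 0     1  -2    2 ]
  [ 0    -1   2   -2 ]
ρ3 := ρ3 + ρ2
  [ 1  -7/2   8  -10 ]
  [ 0     1  -2    2 ]
  [ 0     0   0    0 ]
ρ1 := ρ1 + 7/2·ρ2
  [ 1  0   1  -3 ]
  [ 0  1  -2   2 ]
  [ 0  0   0   0 ]

[[1, 0, 1, -3], [0, 1, -2, 2], [0, 0, 0, 0]]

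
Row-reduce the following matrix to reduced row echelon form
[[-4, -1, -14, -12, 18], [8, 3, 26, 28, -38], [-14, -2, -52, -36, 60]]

Multiply r1 by -1/4.
  [   1  1/4  7/2    3  -9/2 ]
  [   8    3   26   28   -38 ]
  [ -14   -2  -52  -36    60 ]
Subtract 8 times r1 from r2.
  [   1  1/4  7/2    3  -9/2 ]
  [   0    1   -2    4    -2 ]
  [ -14   -2  -52  -36    60 ]
Add 14 times r1 to r3.
  [ 1  1/4  7/2  3  -9/2 ]
  [ 0    1   -2  4    -2 ]
  [ 0  3/2   -3  6    -3 ]
Subtract 3/2 times r2 from r3.
  [ 1  1/4  7/2  3  -9/2 ]
  [ 0    1   -2  4    -2 ]
  [ 0    0    0  0     0 ]
Subtract 1/4 times r2 from r1.
  [ 1  0   4  2  -4 ]
  [ 0  1  -2  4  -2 ]
  [ 0  0   0  0   0 ]

[[1, 0, 4, 2, -4], [0, 1, -2, 4, -2], [0, 0, 0, 0, 0]]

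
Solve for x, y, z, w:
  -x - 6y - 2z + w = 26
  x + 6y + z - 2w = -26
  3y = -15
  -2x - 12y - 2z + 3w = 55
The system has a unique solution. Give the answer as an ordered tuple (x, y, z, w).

(-5, -5, 3, -3)

Form the augmented matrix and row-reduce:
  [ -1   -6  -2   1  |   26 ]
  [  1    6   1  -2  |  -26 ]
  [  0    3   0   0  |  -15 ]
  [ -2  -12  -2   3  |   55 ]
R1 -> -1·R1
  [  1    6   2  -1  |  -26 ]
  [  1    6   1  -2  |  -26 ]
  [  0    3   0   0  |  -15 ]
  [ -2  -12  -2   3  |   55 ]
R2 -> R2 − R1
  [  1    6   2  -1  |  -26 ]
  [  0    0  -1  -1  |    0 ]
  [  0    3   0   0  |  -15 ]
  [ -2  -12  -2   3  |   55 ]
R4 -> R4 + 2·R1
  [ 1  6   2  -1  |  -26 ]
  [ 0  0  -1  -1  |    0 ]
  [ 0  3   0   0  |  -15 ]
  [ 0  0   2   1  |    3 ]
R2 <-> R3
  [ 1  6   2  -1  |  -26 ]
  [ 0  3   0   0  |  -15 ]
  [ 0  0  -1  -1  |    0 ]
  [ 0  0   2   1  |    3 ]
R2 -> 1/3·R2
  [ 1  6   2  -1  |  -26 ]
  [ 0  1   0   0  |   -5 ]
  [ 0  0  -1  -1  |    0 ]
  [ 0  0   2   1  |    3 ]
R3 -> -1·R3
  [ 1  6  2  -1  |  -26 ]
  [ 0  1  0   0  |   -5 ]
  [ 0  0  1   1  |    0 ]
  [ 0  0  2   1  |    3 ]
R4 -> R4 − 2·R3
  [ 1  6  2  -1  |  -26 ]
  [ 0  1  0   0  |   -5 ]
  [ 0  0  1   1  |    0 ]
  [ 0  0  0  -1  |    3 ]
R4 -> -1·R4
  [ 1  6  2  -1  |  -26 ]
  [ 0  1  0   0  |   -5 ]
  [ 0  0  1   1  |    0 ]
  [ 0  0  0   1  |   -3 ]
R3 -> R3 − R4
  [ 1  6  2  -1  |  -26 ]
  [ 0  1  0   0  |   -5 ]
  [ 0  0  1   0  |    3 ]
  [ 0  0  0   1  |   -3 ]
R1 -> R1 + R4
  [ 1  6  2  0  |  -29 ]
  [ 0  1  0  0  |   -5 ]
  [ 0  0  1  0  |    3 ]
  [ 0  0  0  1  |   -3 ]
R1 -> R1 − 2·R3
  [ 1  6  0  0  |  -35 ]
  [ 0  1  0  0  |   -5 ]
  [ 0  0  1  0  |    3 ]
  [ 0  0  0  1  |   -3 ]
R1 -> R1 − 6·R2
  [ 1  0  0  0  |  -5 ]
  [ 0  1  0  0  |  -5 ]
  [ 0  0  1  0  |   3 ]
  [ 0  0  0  1  |  -3 ]
Reading off the last column: x = -5, y = -5, z = 3, w = -3.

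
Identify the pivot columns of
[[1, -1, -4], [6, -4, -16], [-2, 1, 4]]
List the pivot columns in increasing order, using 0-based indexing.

R2 := R2 − 6·R1
  [  1  -1  -4 ]
  [  0   2   8 ]
  [ -2   1   4 ]
R3 := R3 + 2·R1
  [ 1  -1  -4 ]
  [ 0   2   8 ]
  [ 0  -1  -4 ]
R2 := 1/2·R2
  [ 1  -1  -4 ]
  [ 0   1   4 ]
  [ 0  -1  -4 ]
R3 := R3 + R2
  [ 1  -1  -4 ]
  [ 0   1   4 ]
  [ 0   0   0 ]
R1 := R1 + R2
  [ 1  0  0 ]
  [ 0  1  4 ]
  [ 0  0  0 ]
Pivot columns are the columns containing a leading 1.

0, 1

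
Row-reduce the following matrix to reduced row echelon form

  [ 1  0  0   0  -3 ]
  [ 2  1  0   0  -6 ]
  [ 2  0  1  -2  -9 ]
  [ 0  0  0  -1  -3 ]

Subtract 2 times ρ1 from ρ2.
  [ 1  0  0   0  -3 ]
  [ 0  1  0   0   0 ]
  [ 2  0  1  -2  -9 ]
  [ 0  0  0  -1  -3 ]
Subtract 2 times ρ1 from ρ3.
  [ 1  0  0   0  -3 ]
  [ 0  1  0   0   0 ]
  [ 0  0  1  -2  -3 ]
  [ 0  0  0  -1  -3 ]
Multiply ρ4 by -1.
  [ 1  0  0   0  -3 ]
  [ 0  1  0   0   0 ]
  [ 0  0  1  -2  -3 ]
  [ 0  0  0   1   3 ]
Add 2 times ρ4 to ρ3.
  [ 1  0  0  0  -3 ]
  [ 0  1  0  0   0 ]
  [ 0  0  1  0   3 ]
  [ 0  0  0  1   3 ]

[[1, 0, 0, 0, -3], [0, 1, 0, 0, 0], [0, 0, 1, 0, 3], [0, 0, 0, 1, 3]]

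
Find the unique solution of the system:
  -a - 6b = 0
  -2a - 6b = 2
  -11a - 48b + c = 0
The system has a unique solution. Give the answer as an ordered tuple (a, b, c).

(-2, 1/3, -6)

Form the augmented matrix and row-reduce:
  [  -1   -6  0  |  0 ]
  [  -2   -6  0  |  2 ]
  [ -11  -48  1  |  0 ]
R1 -> -1·R1
  [   1    6  0  |  0 ]
  [  -2   -6  0  |  2 ]
  [ -11  -48  1  |  0 ]
R2 -> R2 + 2·R1
  [   1    6  0  |  0 ]
  [   0    6  0  |  2 ]
  [ -11  -48  1  |  0 ]
R3 -> R3 + 11·R1
  [ 1   6  0  |  0 ]
  [ 0   6  0  |  2 ]
  [ 0  18  1  |  0 ]
R2 -> 1/6·R2
  [ 1   6  0  |    0 ]
  [ 0   1  0  |  1/3 ]
  [ 0  18  1  |    0 ]
R3 -> R3 − 18·R2
  [ 1  6  0  |    0 ]
  [ 0  1  0  |  1/3 ]
  [ 0  0  1  |   -6 ]
R1 -> R1 − 6·R2
  [ 1  0  0  |   -2 ]
  [ 0  1  0  |  1/3 ]
  [ 0  0  1  |   -6 ]
Reading off the last column: a = -2, b = 1/3, c = -6.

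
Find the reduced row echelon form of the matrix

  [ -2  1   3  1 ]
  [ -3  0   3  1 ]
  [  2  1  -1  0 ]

[[1, 0, -1, 0], [0, 1, 1, 0], [0, 0, 0, 1]]

R1 ← -1/2·R1
  [  1  -1/2  -3/2  -1/2 ]
  [ -3     0     3     1 ]
  [  2     1    -1     0 ]
R2 ← R2 + 3·R1
  [ 1  -1/2  -3/2  -1/2 ]
  [ 0  -3/2  -3/2  -1/2 ]
  [ 2     1    -1     0 ]
R3 ← R3 − 2·R1
  [ 1  -1/2  -3/2  -1/2 ]
  [ 0  -3/2  -3/2  -1/2 ]
  [ 0     2     2     1 ]
R2 ← -2/3·R2
  [ 1  -1/2  -3/2  -1/2 ]
  [ 0     1     1   1/3 ]
  [ 0     2     2     1 ]
R3 ← R3 − 2·R2
  [ 1  -1/2  -3/2  -1/2 ]
  [ 0     1     1   1/3 ]
  [ 0     0     0   1/3 ]
R3 ← 3·R3
  [ 1  -1/2  -3/2  -1/2 ]
  [ 0     1     1   1/3 ]
  [ 0     0     0     1 ]
R2 ← R2 − 1/3·R3
  [ 1  -1/2  -3/2  -1/2 ]
  [ 0     1     1     0 ]
  [ 0     0     0     1 ]
R1 ← R1 + 1/2·R3
  [ 1  -1/2  -3/2  0 ]
  [ 0     1     1  0 ]
  [ 0     0     0  1 ]
R1 ← R1 + 1/2·R2
  [ 1  0  -1  0 ]
  [ 0  1   1  0 ]
  [ 0  0   0  1 ]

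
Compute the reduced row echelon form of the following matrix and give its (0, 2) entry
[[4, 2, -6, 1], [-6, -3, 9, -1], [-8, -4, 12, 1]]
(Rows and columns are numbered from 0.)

R1 → 1/4·R1
  [  1  1/2  -3/2  1/4 ]
  [ -6   -3     9   -1 ]
  [ -8   -4    12    1 ]
R2 → R2 + 6·R1
  [  1  1/2  -3/2  1/4 ]
  [  0    0     0  1/2 ]
  [ -8   -4    12    1 ]
R3 → R3 + 8·R1
  [ 1  1/2  -3/2  1/4 ]
  [ 0    0     0  1/2 ]
  [ 0    0     0    3 ]
R2 → 2·R2
  [ 1  1/2  -3/2  1/4 ]
  [ 0    0     0    1 ]
  [ 0    0     0    3 ]
R3 → R3 − 3·R2
  [ 1  1/2  -3/2  1/4 ]
  [ 0    0     0    1 ]
  [ 0    0     0    0 ]
R1 → R1 − 1/4·R2
  [ 1  1/2  -3/2  0 ]
  [ 0    0     0  1 ]
  [ 0    0     0  0 ]

-3/2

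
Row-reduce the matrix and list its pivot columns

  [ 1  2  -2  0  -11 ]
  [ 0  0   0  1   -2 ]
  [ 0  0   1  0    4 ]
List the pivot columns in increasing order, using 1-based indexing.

R2 <-> R3
  [ 1  2  -2  0  -11 ]
  [ 0  0   1  0    4 ]
  [ 0  0   0  1   -2 ]
R1 := R1 + 2·R2
  [ 1  2  0  0  -3 ]
  [ 0  0  1  0   4 ]
  [ 0  0  0  1  -2 ]
Pivot columns are the columns containing a leading 1.

1, 3, 4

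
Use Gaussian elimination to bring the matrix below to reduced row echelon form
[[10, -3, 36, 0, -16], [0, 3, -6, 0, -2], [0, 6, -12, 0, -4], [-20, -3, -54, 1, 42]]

[[1, 0, 3, 0, -9/5], [0, 1, -2, 0, -2/3], [0, 0, 0, 1, 4], [0, 0, 0, 0, 0]]

R1 := 1/10·R1
  [   1  -3/10  18/5  0  -8/5 ]
  [   0      3    -6  0    -2 ]
  [   0      6   -12  0    -4 ]
  [ -20     -3   -54  1    42 ]
R4 := R4 + 20·R1
  [ 1  -3/10  18/5  0  -8/5 ]
  [ 0      3    -6  0    -2 ]
  [ 0      6   -12  0    -4 ]
  [ 0     -9    18  1    10 ]
R2 := 1/3·R2
  [ 1  -3/10  18/5  0  -8/5 ]
  [ 0      1    -2  0  -2/3 ]
  [ 0      6   -12  0    -4 ]
  [ 0     -9    18  1    10 ]
R3 := R3 − 6·R2
  [ 1  -3/10  18/5  0  -8/5 ]
  [ 0      1    -2  0  -2/3 ]
  [ 0      0     0  0     0 ]
  [ 0     -9    18  1    10 ]
R4 := R4 + 9·R2
  [ 1  -3/10  18/5  0  -8/5 ]
  [ 0      1    -2  0  -2/3 ]
  [ 0      0     0  0     0 ]
  [ 0      0     0  1     4 ]
R3 <-> R4
  [ 1  -3/10  18/5  0  -8/5 ]
  [ 0      1    -2  0  -2/3 ]
  [ 0      0     0  1     4 ]
  [ 0      0     0  0     0 ]
R1 := R1 + 3/10·R2
  [ 1  0   3  0  -9/5 ]
  [ 0  1  -2  0  -2/3 ]
  [ 0  0   0  1     4 ]
  [ 0  0   0  0     0 ]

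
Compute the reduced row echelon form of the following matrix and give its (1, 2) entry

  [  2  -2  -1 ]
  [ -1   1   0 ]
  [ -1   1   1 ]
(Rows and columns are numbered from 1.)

-1

R1 ← 1/2·R1
R2 ← R2 + R1
R3 ← R3 + R1
R2 ← -2·R2
R3 ← R3 − 1/2·R2
R1 ← R1 + 1/2·R2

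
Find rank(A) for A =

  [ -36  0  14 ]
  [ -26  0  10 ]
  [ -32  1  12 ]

rank = 3

ρ1 -> -1/36·ρ1
  [   1  0  -7/18 ]
  [ -26  0     10 ]
  [ -32  1     12 ]
ρ2 -> ρ2 + 26·ρ1
  [   1  0  -7/18 ]
  [   0  0   -1/9 ]
  [ -32  1     12 ]
ρ3 -> ρ3 + 32·ρ1
  [ 1  0  -7/18 ]
  [ 0  0   -1/9 ]
  [ 0  1   -4/9 ]
ρ2 ↔ ρ3
  [ 1  0  -7/18 ]
  [ 0  1   -4/9 ]
  [ 0  0   -1/9 ]
ρ3 -> -9·ρ3
  [ 1  0  -7/18 ]
  [ 0  1   -4/9 ]
  [ 0  0      1 ]
ρ2 -> ρ2 + 4/9·ρ3
  [ 1  0  -7/18 ]
  [ 0  1      0 ]
  [ 0  0      1 ]
ρ1 -> ρ1 + 7/18·ρ3
  [ 1  0  0 ]
  [ 0  1  0 ]
  [ 0  0  1 ]
The reduced form has 3 nonzero rows.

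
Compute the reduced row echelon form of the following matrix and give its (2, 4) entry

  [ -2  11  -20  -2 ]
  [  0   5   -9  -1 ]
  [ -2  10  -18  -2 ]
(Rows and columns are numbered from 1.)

Multiply r1 by -1/2.
  [  1  -11/2   10   1 ]
  [  0      5   -9  -1 ]
  [ -2     10  -18  -2 ]
Add 2 times r1 to r3.
  [ 1  -11/2  10   1 ]
  [ 0      5  -9  -1 ]
  [ 0     -1   2   0 ]
Multiply r2 by 1/5.
  [ 1  -11/2    10     1 ]
  [ 0      1  -9/5  -1/5 ]
  [ 0     -1     2     0 ]
Add r2 to r3.
  [ 1  -11/2    10     1 ]
  [ 0      1  -9/5  -1/5 ]
  [ 0      0   1/5  -1/5 ]
Multiply r3 by 5.
  [ 1  -11/2    10     1 ]
  [ 0      1  -9/5  -1/5 ]
  [ 0      0     1    -1 ]
Add 9/5 times r3 to r2.
  [ 1  -11/2  10   1 ]
  [ 0      1   0  -2 ]
  [ 0      0   1  -1 ]
Subtract 10 times r3 from r1.
  [ 1  -11/2  0  11 ]
  [ 0      1  0  -2 ]
  [ 0      0  1  -1 ]
Add 11/2 times r2 to r1.
  [ 1  0  0   0 ]
  [ 0  1  0  -2 ]
  [ 0  0  1  -1 ]

-2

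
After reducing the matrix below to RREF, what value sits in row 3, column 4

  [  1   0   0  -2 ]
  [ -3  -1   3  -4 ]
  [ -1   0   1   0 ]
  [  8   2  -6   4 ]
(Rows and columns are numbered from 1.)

r2 := r2 + 3·r1
  [  1   0   0   -2 ]
  [  0  -1   3  -10 ]
  [ -1   0   1    0 ]
  [  8   2  -6    4 ]
r3 := r3 + r1
  [ 1   0   0   -2 ]
  [ 0  -1   3  -10 ]
  [ 0   0   1   -2 ]
  [ 8   2  -6    4 ]
r4 := r4 − 8·r1
  [ 1   0   0   -2 ]
  [ 0  -1   3  -10 ]
  [ 0   0   1   -2 ]
  [ 0   2  -6   20 ]
r2 := -1·r2
  [ 1  0   0  -2 ]
  [ 0  1  -3  10 ]
  [ 0  0   1  -2 ]
  [ 0  2  -6  20 ]
r4 := r4 − 2·r2
  [ 1  0   0  -2 ]
  [ 0  1  -3  10 ]
  [ 0  0   1  -2 ]
  [ 0  0   0   0 ]
r2 := r2 + 3·r3
  [ 1  0  0  -2 ]
  [ 0  1  0   4 ]
  [ 0  0  1  -2 ]
  [ 0  0  0   0 ]

-2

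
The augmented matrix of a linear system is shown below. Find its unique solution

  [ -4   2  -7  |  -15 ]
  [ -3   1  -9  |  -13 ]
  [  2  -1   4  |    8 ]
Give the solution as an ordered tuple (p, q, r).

R1 ← -1/4·R1
  [  1  -1/2  7/4  |  15/4 ]
  [ -3     1   -9  |   -13 ]
  [  2    -1    4  |     8 ]
R2 ← R2 + 3·R1
  [ 1  -1/2    7/4  |  15/4 ]
  [ 0  -1/2  -15/4  |  -7/4 ]
  [ 2    -1      4  |     8 ]
R3 ← R3 − 2·R1
  [ 1  -1/2    7/4  |  15/4 ]
  [ 0  -1/2  -15/4  |  -7/4 ]
  [ 0     0    1/2  |   1/2 ]
R2 ← -2·R2
  [ 1  -1/2   7/4  |  15/4 ]
  [ 0     1  15/2  |   7/2 ]
  [ 0     0   1/2  |   1/2 ]
R3 ← 2·R3
  [ 1  -1/2   7/4  |  15/4 ]
  [ 0     1  15/2  |   7/2 ]
  [ 0     0     1  |     1 ]
R2 ← R2 − 15/2·R3
  [ 1  -1/2  7/4  |  15/4 ]
  [ 0     1    0  |    -4 ]
  [ 0     0    1  |     1 ]
R1 ← R1 − 7/4·R3
  [ 1  -1/2  0  |   2 ]
  [ 0     1  0  |  -4 ]
  [ 0     0  1  |   1 ]
R1 ← R1 + 1/2·R2
  [ 1  0  0  |   0 ]
  [ 0  1  0  |  -4 ]
  [ 0  0  1  |   1 ]
Reading off the last column: p = 0, q = -4, r = 1.

(0, -4, 1)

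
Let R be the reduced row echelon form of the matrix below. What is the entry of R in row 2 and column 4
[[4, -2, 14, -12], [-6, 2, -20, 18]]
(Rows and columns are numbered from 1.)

0

Multiply R1 by 1/4.
Add 6 times R1 to R2.
Multiply R2 by -1.
Add 1/2 times R2 to R1.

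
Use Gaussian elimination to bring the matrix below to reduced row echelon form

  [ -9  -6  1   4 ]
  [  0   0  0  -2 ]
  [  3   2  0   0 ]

[[1, 2/3, 0, 0], [0, 0, 1, 0], [0, 0, 0, 1]]

R1 -> -1/9·R1
  [ 1  2/3  -1/9  -4/9 ]
  [ 0    0     0    -2 ]
  [ 3    2     0     0 ]
R3 -> R3 − 3·R1
  [ 1  2/3  -1/9  -4/9 ]
  [ 0    0     0    -2 ]
  [ 0    0   1/3   4/3 ]
R2 <-> R3
  [ 1  2/3  -1/9  -4/9 ]
  [ 0    0   1/3   4/3 ]
  [ 0    0     0    -2 ]
R2 -> 3·R2
  [ 1  2/3  -1/9  -4/9 ]
  [ 0    0     1     4 ]
  [ 0    0     0    -2 ]
R3 -> -1/2·R3
  [ 1  2/3  -1/9  -4/9 ]
  [ 0    0     1     4 ]
  [ 0    0     0     1 ]
R2 -> R2 − 4·R3
  [ 1  2/3  -1/9  -4/9 ]
  [ 0    0     1     0 ]
  [ 0    0     0     1 ]
R1 -> R1 + 4/9·R3
  [ 1  2/3  -1/9  0 ]
  [ 0    0     1  0 ]
  [ 0    0     0  1 ]
R1 -> R1 + 1/9·R2
  [ 1  2/3  0  0 ]
  [ 0    0  1  0 ]
  [ 0    0  0  1 ]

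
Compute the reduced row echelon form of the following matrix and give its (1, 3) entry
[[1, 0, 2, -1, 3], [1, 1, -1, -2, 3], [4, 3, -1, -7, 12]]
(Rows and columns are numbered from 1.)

2

r2 := r2 − r1
  [ 1  0   2  -1   3 ]
  [ 0  1  -3  -1   0 ]
  [ 4  3  -1  -7  12 ]
r3 := r3 − 4·r1
  [ 1  0   2  -1  3 ]
  [ 0  1  -3  -1  0 ]
  [ 0  3  -9  -3  0 ]
r3 := r3 − 3·r2
  [ 1  0   2  -1  3 ]
  [ 0  1  -3  -1  0 ]
  [ 0  0   0   0  0 ]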